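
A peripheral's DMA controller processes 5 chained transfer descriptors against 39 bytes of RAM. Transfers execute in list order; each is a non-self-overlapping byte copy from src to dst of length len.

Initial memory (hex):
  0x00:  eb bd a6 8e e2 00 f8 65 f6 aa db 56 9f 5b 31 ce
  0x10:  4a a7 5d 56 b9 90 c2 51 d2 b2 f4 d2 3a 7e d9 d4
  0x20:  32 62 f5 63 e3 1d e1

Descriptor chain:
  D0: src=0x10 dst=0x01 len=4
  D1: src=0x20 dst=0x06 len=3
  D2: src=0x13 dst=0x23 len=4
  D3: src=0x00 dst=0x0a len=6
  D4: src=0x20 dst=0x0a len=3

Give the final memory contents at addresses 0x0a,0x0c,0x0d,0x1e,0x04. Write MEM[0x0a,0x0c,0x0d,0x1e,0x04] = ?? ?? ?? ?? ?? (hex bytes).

MEM[0x0a,0x0c,0x0d,0x1e,0x04] = 32 f5 5d d9 56

#0 dst[0x01+4] := {0x4a,0xa7,0x5d,0x56}
#1 dst[0x06+3] := {0x32,0x62,0xf5}
#2 dst[0x23+4] := {0x56,0xb9,0x90,0xc2}
#3 dst[0x0a+6] := {0xeb,0x4a,0xa7,0x5d,0x56,0x00}
#4 dst[0x0a+3] := {0x32,0x62,0xf5}
query mem[0x0a]=0x32, mem[0x0c]=0xf5, mem[0x0d]=0x5d, mem[0x1e]=0xd9, mem[0x04]=0x56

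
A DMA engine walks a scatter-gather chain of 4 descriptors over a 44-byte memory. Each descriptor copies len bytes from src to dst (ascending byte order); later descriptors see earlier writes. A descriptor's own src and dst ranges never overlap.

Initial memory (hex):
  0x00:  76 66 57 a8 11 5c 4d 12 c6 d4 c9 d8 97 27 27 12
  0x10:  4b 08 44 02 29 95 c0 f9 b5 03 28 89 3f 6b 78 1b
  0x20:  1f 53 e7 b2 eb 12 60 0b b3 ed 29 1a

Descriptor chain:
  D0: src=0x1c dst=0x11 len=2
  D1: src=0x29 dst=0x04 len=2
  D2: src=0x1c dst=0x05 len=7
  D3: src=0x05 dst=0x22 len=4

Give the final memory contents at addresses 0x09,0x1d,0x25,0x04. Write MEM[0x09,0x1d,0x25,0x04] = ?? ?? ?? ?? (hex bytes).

MEM[0x09,0x1d,0x25,0x04] = 1f 6b 1b ed

D0: mem[0x11..0x12] <- [3f 6b]
D1: mem[0x04..0x05] <- [ed 29]
D2: mem[0x05..0x0b] <- [3f 6b 78 1b 1f 53 e7]
D3: mem[0x22..0x25] <- [3f 6b 78 1b]
query mem[0x09]=0x1f, mem[0x1d]=0x6b, mem[0x25]=0x1b, mem[0x04]=0xed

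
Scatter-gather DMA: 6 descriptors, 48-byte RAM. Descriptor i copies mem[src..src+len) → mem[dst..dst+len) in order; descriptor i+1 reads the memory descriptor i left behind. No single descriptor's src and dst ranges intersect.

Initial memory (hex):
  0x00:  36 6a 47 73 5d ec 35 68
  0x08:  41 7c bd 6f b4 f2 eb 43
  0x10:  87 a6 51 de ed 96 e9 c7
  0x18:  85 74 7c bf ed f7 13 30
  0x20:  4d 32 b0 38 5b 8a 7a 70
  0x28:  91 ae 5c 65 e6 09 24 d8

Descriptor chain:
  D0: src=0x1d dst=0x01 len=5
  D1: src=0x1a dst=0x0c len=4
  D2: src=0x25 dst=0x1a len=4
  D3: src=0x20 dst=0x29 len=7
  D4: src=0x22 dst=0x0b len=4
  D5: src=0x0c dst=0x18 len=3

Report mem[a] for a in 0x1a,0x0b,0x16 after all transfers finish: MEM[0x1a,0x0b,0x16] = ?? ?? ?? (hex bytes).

MEM[0x1a,0x0b,0x16] = 8a b0 e9

[0] 0x1d->0x01 len=5 : f7 13 30 4d 32
[1] 0x1a->0x0c len=4 : 7c bf ed f7
[2] 0x25->0x1a len=4 : 8a 7a 70 91
[3] 0x20->0x29 len=7 : 4d 32 b0 38 5b 8a 7a
[4] 0x22->0x0b len=4 : b0 38 5b 8a
[5] 0x0c->0x18 len=3 : 38 5b 8a
query mem[0x1a]=0x8a, mem[0x0b]=0xb0, mem[0x16]=0xe9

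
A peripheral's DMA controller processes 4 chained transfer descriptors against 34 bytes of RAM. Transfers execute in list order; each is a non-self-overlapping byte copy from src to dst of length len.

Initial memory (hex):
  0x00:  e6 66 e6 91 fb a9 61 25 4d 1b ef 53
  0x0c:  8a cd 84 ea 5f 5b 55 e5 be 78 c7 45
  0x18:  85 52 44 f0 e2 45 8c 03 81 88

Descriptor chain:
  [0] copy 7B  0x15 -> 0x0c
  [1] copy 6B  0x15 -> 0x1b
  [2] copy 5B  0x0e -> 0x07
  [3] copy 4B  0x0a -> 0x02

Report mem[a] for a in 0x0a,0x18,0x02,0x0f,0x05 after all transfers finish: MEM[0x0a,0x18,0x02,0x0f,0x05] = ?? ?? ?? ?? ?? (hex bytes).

D0: mem[0x0c..0x12] <- [78 c7 45 85 52 44 f0]
D1: mem[0x1b..0x20] <- [78 c7 45 85 52 44]
D2: mem[0x07..0x0b] <- [45 85 52 44 f0]
D3: mem[0x02..0x05] <- [44 f0 78 c7]
query mem[0x0a]=0x44, mem[0x18]=0x85, mem[0x02]=0x44, mem[0x0f]=0x85, mem[0x05]=0xc7

MEM[0x0a,0x18,0x02,0x0f,0x05] = 44 85 44 85 c7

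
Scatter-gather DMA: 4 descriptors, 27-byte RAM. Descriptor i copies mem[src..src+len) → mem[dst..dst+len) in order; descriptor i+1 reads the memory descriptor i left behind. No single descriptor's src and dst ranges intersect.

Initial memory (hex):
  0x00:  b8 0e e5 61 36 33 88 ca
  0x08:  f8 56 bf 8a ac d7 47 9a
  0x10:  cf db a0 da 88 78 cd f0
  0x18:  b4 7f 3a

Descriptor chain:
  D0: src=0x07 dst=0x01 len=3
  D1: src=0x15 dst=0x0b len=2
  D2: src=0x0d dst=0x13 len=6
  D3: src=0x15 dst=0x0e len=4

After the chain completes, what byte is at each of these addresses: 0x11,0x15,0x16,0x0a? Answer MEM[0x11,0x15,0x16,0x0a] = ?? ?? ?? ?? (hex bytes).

MEM[0x11,0x15,0x16,0x0a] = a0 9a cf bf

#0 dst[0x01+3] := {0xca,0xf8,0x56}
#1 dst[0x0b+2] := {0x78,0xcd}
#2 dst[0x13+6] := {0xd7,0x47,0x9a,0xcf,0xdb,0xa0}
#3 dst[0x0e+4] := {0x9a,0xcf,0xdb,0xa0}
query mem[0x11]=0xa0, mem[0x15]=0x9a, mem[0x16]=0xcf, mem[0x0a]=0xbf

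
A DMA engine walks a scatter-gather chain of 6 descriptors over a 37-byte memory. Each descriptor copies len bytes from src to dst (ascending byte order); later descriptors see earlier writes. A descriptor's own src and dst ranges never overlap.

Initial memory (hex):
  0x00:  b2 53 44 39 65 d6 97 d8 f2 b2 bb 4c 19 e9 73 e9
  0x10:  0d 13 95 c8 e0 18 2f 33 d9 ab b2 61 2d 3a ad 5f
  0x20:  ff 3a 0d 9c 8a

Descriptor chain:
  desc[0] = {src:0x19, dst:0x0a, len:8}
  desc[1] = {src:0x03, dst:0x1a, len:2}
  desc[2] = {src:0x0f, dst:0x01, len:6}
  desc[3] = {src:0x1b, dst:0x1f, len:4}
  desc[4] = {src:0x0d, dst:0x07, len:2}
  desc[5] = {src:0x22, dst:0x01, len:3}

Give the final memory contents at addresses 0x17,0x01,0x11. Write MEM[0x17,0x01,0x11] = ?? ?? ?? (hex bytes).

MEM[0x17,0x01,0x11] = 33 ad ff

D0: mem[0x0a..0x11] <- [ab b2 61 2d 3a ad 5f ff]
D1: mem[0x1a..0x1b] <- [39 65]
D2: mem[0x01..0x06] <- [ad 5f ff 95 c8 e0]
D3: mem[0x1f..0x22] <- [65 2d 3a ad]
D4: mem[0x07..0x08] <- [2d 3a]
D5: mem[0x01..0x03] <- [ad 9c 8a]
query mem[0x17]=0x33, mem[0x01]=0xad, mem[0x11]=0xff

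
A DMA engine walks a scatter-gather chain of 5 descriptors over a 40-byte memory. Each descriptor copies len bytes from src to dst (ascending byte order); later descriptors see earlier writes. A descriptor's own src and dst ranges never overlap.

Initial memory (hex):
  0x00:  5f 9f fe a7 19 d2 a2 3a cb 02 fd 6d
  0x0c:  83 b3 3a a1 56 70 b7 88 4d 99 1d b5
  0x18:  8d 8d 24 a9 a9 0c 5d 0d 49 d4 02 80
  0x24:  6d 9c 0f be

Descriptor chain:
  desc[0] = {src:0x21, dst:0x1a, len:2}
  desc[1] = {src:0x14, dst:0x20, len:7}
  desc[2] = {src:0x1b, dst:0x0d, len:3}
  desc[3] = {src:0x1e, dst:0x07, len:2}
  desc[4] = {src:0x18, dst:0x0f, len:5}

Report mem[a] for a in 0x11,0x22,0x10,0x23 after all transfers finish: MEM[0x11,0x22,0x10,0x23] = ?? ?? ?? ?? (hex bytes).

#0 dst[0x1a+2] := {0xd4,0x02}
#1 dst[0x20+7] := {0x4d,0x99,0x1d,0xb5,0x8d,0x8d,0xd4}
#2 dst[0x0d+3] := {0x02,0xa9,0x0c}
#3 dst[0x07+2] := {0x5d,0x0d}
#4 dst[0x0f+5] := {0x8d,0x8d,0xd4,0x02,0xa9}
query mem[0x11]=0xd4, mem[0x22]=0x1d, mem[0x10]=0x8d, mem[0x23]=0xb5

MEM[0x11,0x22,0x10,0x23] = d4 1d 8d b5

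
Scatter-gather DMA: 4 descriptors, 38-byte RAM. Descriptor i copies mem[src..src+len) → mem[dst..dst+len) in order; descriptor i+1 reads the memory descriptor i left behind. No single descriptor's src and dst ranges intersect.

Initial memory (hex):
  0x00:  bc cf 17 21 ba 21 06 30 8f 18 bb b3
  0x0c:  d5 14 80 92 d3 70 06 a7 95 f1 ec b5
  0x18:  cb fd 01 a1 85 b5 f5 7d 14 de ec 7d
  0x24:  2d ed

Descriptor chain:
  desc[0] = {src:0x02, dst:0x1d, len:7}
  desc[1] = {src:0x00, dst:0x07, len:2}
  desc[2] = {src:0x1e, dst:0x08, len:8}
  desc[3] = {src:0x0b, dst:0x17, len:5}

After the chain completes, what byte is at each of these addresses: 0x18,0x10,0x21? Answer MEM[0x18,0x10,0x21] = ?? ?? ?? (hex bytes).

MEM[0x18,0x10,0x21] = 30 d3 06

  after D0: wrote 7B at 0x1d = 1721ba2106308f
  after D1: wrote 2B at 0x07 = bccf
  after D2: wrote 8B at 0x08 = 21ba2106308f2ded
  after D3: wrote 5B at 0x17 = 06308f2ded
query mem[0x18]=0x30, mem[0x10]=0xd3, mem[0x21]=0x06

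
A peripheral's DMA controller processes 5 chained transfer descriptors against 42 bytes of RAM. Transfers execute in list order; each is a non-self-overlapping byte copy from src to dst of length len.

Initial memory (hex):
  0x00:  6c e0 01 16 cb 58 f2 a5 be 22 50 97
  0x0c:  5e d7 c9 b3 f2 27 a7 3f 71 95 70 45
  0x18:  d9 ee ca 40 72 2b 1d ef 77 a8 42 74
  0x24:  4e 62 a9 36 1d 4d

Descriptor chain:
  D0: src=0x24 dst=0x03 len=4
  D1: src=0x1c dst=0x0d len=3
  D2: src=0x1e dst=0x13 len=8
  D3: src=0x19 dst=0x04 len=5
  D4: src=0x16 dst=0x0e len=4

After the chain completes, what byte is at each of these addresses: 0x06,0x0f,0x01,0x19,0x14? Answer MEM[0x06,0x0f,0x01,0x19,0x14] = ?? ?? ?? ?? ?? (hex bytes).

#0 dst[0x03+4] := {0x4e,0x62,0xa9,0x36}
#1 dst[0x0d+3] := {0x72,0x2b,0x1d}
#2 dst[0x13+8] := {0x1d,0xef,0x77,0xa8,0x42,0x74,0x4e,0x62}
#3 dst[0x04+5] := {0x4e,0x62,0x40,0x72,0x2b}
#4 dst[0x0e+4] := {0xa8,0x42,0x74,0x4e}
query mem[0x06]=0x40, mem[0x0f]=0x42, mem[0x01]=0xe0, mem[0x19]=0x4e, mem[0x14]=0xef

MEM[0x06,0x0f,0x01,0x19,0x14] = 40 42 e0 4e ef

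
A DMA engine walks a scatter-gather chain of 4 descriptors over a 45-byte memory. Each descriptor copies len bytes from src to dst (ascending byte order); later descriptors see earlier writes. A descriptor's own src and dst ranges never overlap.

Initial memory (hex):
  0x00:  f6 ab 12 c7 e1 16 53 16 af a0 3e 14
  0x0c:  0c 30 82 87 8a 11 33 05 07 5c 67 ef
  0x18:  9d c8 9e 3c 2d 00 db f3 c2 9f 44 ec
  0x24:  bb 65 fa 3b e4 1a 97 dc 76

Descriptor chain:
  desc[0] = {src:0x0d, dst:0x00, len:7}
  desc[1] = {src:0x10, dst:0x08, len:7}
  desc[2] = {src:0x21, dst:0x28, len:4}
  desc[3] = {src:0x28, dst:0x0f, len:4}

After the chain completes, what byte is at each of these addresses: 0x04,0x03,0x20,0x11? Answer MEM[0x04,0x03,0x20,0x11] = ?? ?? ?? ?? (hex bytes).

MEM[0x04,0x03,0x20,0x11] = 11 8a c2 ec

  after D0: wrote 7B at 0x00 = 3082878a113305
  after D1: wrote 7B at 0x08 = 8a113305075c67
  after D2: wrote 4B at 0x28 = 9f44ecbb
  after D3: wrote 4B at 0x0f = 9f44ecbb
query mem[0x04]=0x11, mem[0x03]=0x8a, mem[0x20]=0xc2, mem[0x11]=0xec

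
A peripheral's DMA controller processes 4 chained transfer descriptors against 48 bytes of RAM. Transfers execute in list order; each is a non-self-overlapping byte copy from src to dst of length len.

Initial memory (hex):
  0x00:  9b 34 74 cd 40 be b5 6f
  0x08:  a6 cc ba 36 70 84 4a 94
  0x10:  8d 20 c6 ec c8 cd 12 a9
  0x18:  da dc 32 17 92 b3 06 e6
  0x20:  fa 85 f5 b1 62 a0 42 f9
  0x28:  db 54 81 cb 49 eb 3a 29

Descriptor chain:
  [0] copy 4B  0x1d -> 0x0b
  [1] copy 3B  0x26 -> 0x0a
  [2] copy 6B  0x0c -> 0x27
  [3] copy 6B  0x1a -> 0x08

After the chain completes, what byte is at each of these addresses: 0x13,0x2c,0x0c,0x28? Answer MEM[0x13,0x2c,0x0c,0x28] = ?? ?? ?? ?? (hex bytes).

  after D0: wrote 4B at 0x0b = b306e6fa
  after D1: wrote 3B at 0x0a = 42f9db
  after D2: wrote 6B at 0x27 = dbe6fa948d20
  after D3: wrote 6B at 0x08 = 321792b306e6
query mem[0x13]=0xec, mem[0x2c]=0x20, mem[0x0c]=0x06, mem[0x28]=0xe6

MEM[0x13,0x2c,0x0c,0x28] = ec 20 06 e6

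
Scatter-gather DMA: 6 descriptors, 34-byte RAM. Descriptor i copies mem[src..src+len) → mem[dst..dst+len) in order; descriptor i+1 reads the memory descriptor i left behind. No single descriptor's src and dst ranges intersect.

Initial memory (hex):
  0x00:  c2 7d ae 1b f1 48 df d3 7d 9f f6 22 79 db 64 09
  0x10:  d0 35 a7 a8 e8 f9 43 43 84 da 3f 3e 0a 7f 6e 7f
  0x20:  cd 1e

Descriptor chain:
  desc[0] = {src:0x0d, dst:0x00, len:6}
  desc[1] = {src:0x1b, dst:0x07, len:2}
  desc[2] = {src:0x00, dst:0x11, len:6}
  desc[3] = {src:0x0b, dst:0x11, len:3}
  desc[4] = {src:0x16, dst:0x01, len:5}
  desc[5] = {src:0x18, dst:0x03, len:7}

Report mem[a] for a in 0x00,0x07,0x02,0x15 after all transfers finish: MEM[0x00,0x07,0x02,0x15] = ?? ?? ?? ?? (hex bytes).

MEM[0x00,0x07,0x02,0x15] = db 0a 43 35

#0 dst[0x00+6] := {0xdb,0x64,0x09,0xd0,0x35,0xa7}
#1 dst[0x07+2] := {0x3e,0x0a}
#2 dst[0x11+6] := {0xdb,0x64,0x09,0xd0,0x35,0xa7}
#3 dst[0x11+3] := {0x22,0x79,0xdb}
#4 dst[0x01+5] := {0xa7,0x43,0x84,0xda,0x3f}
#5 dst[0x03+7] := {0x84,0xda,0x3f,0x3e,0x0a,0x7f,0x6e}
query mem[0x00]=0xdb, mem[0x07]=0x0a, mem[0x02]=0x43, mem[0x15]=0x35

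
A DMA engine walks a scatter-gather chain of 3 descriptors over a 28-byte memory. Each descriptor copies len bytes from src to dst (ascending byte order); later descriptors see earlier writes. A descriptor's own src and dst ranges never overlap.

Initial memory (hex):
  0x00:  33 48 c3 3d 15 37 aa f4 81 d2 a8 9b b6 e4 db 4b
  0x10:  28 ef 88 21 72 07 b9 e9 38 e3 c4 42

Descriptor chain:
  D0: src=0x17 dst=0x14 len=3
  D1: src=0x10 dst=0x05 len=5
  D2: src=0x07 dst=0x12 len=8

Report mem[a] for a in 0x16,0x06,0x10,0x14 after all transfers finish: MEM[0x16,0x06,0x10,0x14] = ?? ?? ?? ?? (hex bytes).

D0: mem[0x14..0x16] <- [e9 38 e3]
D1: mem[0x05..0x09] <- [28 ef 88 21 e9]
D2: mem[0x12..0x19] <- [88 21 e9 a8 9b b6 e4 db]
query mem[0x16]=0x9b, mem[0x06]=0xef, mem[0x10]=0x28, mem[0x14]=0xe9

MEM[0x16,0x06,0x10,0x14] = 9b ef 28 e9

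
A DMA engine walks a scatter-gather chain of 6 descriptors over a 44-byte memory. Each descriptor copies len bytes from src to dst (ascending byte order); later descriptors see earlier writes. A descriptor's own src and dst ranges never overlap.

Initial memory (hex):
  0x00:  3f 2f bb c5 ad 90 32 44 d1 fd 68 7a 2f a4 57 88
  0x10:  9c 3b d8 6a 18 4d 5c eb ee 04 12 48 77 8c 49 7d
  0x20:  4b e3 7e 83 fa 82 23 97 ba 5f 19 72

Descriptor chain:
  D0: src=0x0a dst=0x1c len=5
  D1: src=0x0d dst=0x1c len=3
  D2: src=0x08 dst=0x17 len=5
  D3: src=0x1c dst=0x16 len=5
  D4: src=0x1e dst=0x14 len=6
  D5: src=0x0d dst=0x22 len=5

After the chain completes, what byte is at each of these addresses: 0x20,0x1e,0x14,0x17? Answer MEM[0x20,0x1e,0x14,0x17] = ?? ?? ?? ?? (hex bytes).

MEM[0x20,0x1e,0x14,0x17] = 57 88 88 e3

#0 dst[0x1c+5] := {0x68,0x7a,0x2f,0xa4,0x57}
#1 dst[0x1c+3] := {0xa4,0x57,0x88}
#2 dst[0x17+5] := {0xd1,0xfd,0x68,0x7a,0x2f}
#3 dst[0x16+5] := {0xa4,0x57,0x88,0xa4,0x57}
#4 dst[0x14+6] := {0x88,0xa4,0x57,0xe3,0x7e,0x83}
#5 dst[0x22+5] := {0xa4,0x57,0x88,0x9c,0x3b}
query mem[0x20]=0x57, mem[0x1e]=0x88, mem[0x14]=0x88, mem[0x17]=0xe3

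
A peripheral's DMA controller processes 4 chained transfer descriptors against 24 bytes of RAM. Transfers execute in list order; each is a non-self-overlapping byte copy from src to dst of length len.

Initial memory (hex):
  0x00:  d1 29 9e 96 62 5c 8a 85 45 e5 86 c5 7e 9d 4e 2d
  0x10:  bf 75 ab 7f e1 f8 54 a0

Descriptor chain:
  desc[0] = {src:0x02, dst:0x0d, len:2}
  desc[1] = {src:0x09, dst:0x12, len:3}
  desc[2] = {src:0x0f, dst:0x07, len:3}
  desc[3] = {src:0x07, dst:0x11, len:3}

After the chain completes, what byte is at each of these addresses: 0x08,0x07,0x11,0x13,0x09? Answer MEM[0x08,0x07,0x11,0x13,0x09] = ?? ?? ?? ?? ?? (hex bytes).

#0 dst[0x0d+2] := {0x9e,0x96}
#1 dst[0x12+3] := {0xe5,0x86,0xc5}
#2 dst[0x07+3] := {0x2d,0xbf,0x75}
#3 dst[0x11+3] := {0x2d,0xbf,0x75}
query mem[0x08]=0xbf, mem[0x07]=0x2d, mem[0x11]=0x2d, mem[0x13]=0x75, mem[0x09]=0x75

MEM[0x08,0x07,0x11,0x13,0x09] = bf 2d 2d 75 75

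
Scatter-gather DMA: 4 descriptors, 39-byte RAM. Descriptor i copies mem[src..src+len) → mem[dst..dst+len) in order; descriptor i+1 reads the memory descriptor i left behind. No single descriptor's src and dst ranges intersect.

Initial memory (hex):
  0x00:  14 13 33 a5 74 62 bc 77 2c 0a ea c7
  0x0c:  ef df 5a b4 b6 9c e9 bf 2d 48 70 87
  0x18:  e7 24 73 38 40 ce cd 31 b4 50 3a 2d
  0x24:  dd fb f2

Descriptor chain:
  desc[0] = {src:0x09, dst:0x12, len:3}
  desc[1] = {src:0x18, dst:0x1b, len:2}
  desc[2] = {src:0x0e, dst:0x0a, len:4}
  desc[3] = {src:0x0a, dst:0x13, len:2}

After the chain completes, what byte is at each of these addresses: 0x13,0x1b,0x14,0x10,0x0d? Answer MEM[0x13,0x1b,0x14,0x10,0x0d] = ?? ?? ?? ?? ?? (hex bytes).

[0] 0x09->0x12 len=3 : 0a ea c7
[1] 0x18->0x1b len=2 : e7 24
[2] 0x0e->0x0a len=4 : 5a b4 b6 9c
[3] 0x0a->0x13 len=2 : 5a b4
query mem[0x13]=0x5a, mem[0x1b]=0xe7, mem[0x14]=0xb4, mem[0x10]=0xb6, mem[0x0d]=0x9c

MEM[0x13,0x1b,0x14,0x10,0x0d] = 5a e7 b4 b6 9c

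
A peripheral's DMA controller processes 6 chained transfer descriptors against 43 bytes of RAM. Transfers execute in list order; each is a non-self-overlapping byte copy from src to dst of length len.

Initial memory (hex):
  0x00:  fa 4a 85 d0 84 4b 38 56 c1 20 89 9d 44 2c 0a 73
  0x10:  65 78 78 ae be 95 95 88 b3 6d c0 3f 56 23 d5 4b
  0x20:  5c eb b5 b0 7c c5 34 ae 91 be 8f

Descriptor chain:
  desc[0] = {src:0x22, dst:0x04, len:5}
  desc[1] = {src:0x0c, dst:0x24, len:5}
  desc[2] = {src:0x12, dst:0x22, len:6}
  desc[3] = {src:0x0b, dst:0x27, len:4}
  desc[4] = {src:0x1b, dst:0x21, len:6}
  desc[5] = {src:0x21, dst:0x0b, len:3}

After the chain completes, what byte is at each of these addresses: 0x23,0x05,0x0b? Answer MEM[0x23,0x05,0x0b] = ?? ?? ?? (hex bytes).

[0] 0x22->0x04 len=5 : b5 b0 7c c5 34
[1] 0x0c->0x24 len=5 : 44 2c 0a 73 65
[2] 0x12->0x22 len=6 : 78 ae be 95 95 88
[3] 0x0b->0x27 len=4 : 9d 44 2c 0a
[4] 0x1b->0x21 len=6 : 3f 56 23 d5 4b 5c
[5] 0x21->0x0b len=3 : 3f 56 23
query mem[0x23]=0x23, mem[0x05]=0xb0, mem[0x0b]=0x3f

MEM[0x23,0x05,0x0b] = 23 b0 3f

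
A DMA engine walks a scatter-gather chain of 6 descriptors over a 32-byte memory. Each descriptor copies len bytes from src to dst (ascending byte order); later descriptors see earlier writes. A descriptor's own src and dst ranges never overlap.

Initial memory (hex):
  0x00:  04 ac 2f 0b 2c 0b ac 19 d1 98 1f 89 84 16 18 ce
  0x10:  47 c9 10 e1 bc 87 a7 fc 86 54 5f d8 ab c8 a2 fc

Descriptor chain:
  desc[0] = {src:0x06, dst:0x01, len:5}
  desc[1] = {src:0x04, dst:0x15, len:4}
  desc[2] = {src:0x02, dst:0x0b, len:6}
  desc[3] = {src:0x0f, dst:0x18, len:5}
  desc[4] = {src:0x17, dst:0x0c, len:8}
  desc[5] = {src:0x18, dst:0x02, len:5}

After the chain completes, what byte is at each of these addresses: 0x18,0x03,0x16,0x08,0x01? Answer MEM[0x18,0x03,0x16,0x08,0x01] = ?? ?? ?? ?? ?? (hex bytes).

MEM[0x18,0x03,0x16,0x08,0x01] = ac 19 1f d1 ac

#0 dst[0x01+5] := {0xac,0x19,0xd1,0x98,0x1f}
#1 dst[0x15+4] := {0x98,0x1f,0xac,0x19}
#2 dst[0x0b+6] := {0x19,0xd1,0x98,0x1f,0xac,0x19}
#3 dst[0x18+5] := {0xac,0x19,0xc9,0x10,0xe1}
#4 dst[0x0c+8] := {0xac,0xac,0x19,0xc9,0x10,0xe1,0xc8,0xa2}
#5 dst[0x02+5] := {0xac,0x19,0xc9,0x10,0xe1}
query mem[0x18]=0xac, mem[0x03]=0x19, mem[0x16]=0x1f, mem[0x08]=0xd1, mem[0x01]=0xac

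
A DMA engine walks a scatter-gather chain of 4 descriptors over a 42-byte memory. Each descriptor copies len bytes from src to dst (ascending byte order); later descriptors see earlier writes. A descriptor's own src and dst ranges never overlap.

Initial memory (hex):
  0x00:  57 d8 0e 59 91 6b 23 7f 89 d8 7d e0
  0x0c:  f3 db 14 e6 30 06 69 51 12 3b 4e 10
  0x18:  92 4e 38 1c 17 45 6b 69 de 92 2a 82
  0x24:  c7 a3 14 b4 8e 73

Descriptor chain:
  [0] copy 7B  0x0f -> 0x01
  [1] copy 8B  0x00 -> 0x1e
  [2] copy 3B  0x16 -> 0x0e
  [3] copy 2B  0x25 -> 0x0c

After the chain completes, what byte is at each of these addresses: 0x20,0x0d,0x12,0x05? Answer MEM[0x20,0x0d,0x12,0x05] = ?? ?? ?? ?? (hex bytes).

#0 dst[0x01+7] := {0xe6,0x30,0x06,0x69,0x51,0x12,0x3b}
#1 dst[0x1e+8] := {0x57,0xe6,0x30,0x06,0x69,0x51,0x12,0x3b}
#2 dst[0x0e+3] := {0x4e,0x10,0x92}
#3 dst[0x0c+2] := {0x3b,0x14}
query mem[0x20]=0x30, mem[0x0d]=0x14, mem[0x12]=0x69, mem[0x05]=0x51

MEM[0x20,0x0d,0x12,0x05] = 30 14 69 51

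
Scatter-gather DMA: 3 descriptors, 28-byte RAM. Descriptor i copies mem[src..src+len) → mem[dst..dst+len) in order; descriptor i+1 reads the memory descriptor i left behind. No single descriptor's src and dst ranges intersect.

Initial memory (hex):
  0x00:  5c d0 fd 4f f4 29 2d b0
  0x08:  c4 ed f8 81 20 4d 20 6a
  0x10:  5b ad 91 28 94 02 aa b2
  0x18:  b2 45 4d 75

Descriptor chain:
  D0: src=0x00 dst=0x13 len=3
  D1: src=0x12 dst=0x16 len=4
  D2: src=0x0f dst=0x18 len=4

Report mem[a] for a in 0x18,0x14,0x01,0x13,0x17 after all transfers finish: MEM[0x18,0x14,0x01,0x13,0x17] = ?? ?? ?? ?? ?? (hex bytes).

MEM[0x18,0x14,0x01,0x13,0x17] = 6a d0 d0 5c 5c

  after D0: wrote 3B at 0x13 = 5cd0fd
  after D1: wrote 4B at 0x16 = 915cd0fd
  after D2: wrote 4B at 0x18 = 6a5bad91
query mem[0x18]=0x6a, mem[0x14]=0xd0, mem[0x01]=0xd0, mem[0x13]=0x5c, mem[0x17]=0x5c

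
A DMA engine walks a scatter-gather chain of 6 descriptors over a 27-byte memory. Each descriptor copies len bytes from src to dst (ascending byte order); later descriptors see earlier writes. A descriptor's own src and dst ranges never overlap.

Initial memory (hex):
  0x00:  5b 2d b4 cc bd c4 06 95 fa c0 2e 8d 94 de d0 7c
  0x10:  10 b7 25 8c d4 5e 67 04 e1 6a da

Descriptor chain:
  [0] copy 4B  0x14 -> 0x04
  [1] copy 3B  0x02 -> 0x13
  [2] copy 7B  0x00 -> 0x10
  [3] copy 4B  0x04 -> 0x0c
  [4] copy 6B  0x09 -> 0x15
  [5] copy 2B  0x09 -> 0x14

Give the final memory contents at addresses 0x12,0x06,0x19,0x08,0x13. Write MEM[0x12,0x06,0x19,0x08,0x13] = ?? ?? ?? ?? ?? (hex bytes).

MEM[0x12,0x06,0x19,0x08,0x13] = b4 67 5e fa cc

[0] 0x14->0x04 len=4 : d4 5e 67 04
[1] 0x02->0x13 len=3 : b4 cc d4
[2] 0x00->0x10 len=7 : 5b 2d b4 cc d4 5e 67
[3] 0x04->0x0c len=4 : d4 5e 67 04
[4] 0x09->0x15 len=6 : c0 2e 8d d4 5e 67
[5] 0x09->0x14 len=2 : c0 2e
query mem[0x12]=0xb4, mem[0x06]=0x67, mem[0x19]=0x5e, mem[0x08]=0xfa, mem[0x13]=0xcc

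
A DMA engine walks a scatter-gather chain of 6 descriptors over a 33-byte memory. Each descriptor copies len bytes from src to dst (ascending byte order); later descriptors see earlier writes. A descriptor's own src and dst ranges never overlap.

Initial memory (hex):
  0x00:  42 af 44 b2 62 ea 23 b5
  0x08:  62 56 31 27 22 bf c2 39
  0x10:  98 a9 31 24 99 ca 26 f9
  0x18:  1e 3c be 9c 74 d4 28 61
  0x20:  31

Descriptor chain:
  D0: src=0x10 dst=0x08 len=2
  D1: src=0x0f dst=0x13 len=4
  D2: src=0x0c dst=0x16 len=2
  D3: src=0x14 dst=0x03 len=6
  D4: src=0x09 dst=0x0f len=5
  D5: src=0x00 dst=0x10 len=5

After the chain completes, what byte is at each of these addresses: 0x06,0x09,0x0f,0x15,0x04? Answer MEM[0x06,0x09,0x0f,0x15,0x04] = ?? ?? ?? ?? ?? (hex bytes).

MEM[0x06,0x09,0x0f,0x15,0x04] = bf a9 a9 a9 a9

[0] 0x10->0x08 len=2 : 98 a9
[1] 0x0f->0x13 len=4 : 39 98 a9 31
[2] 0x0c->0x16 len=2 : 22 bf
[3] 0x14->0x03 len=6 : 98 a9 22 bf 1e 3c
[4] 0x09->0x0f len=5 : a9 31 27 22 bf
[5] 0x00->0x10 len=5 : 42 af 44 98 a9
query mem[0x06]=0xbf, mem[0x09]=0xa9, mem[0x0f]=0xa9, mem[0x15]=0xa9, mem[0x04]=0xa9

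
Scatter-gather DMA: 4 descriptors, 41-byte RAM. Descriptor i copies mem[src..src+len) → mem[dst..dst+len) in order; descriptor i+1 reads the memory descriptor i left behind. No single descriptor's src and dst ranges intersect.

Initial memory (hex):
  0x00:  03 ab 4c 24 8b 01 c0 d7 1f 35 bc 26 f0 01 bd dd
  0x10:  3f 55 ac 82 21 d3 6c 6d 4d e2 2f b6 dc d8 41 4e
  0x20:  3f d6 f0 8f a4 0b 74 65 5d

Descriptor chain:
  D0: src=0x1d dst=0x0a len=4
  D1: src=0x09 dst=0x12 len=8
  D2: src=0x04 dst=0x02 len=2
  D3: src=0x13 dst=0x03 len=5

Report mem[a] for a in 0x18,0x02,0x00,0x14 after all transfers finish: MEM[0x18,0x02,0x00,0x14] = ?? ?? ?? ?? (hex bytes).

D0: mem[0x0a..0x0d] <- [d8 41 4e 3f]
D1: mem[0x12..0x19] <- [35 d8 41 4e 3f bd dd 3f]
D2: mem[0x02..0x03] <- [8b 01]
D3: mem[0x03..0x07] <- [d8 41 4e 3f bd]
query mem[0x18]=0xdd, mem[0x02]=0x8b, mem[0x00]=0x03, mem[0x14]=0x41

MEM[0x18,0x02,0x00,0x14] = dd 8b 03 41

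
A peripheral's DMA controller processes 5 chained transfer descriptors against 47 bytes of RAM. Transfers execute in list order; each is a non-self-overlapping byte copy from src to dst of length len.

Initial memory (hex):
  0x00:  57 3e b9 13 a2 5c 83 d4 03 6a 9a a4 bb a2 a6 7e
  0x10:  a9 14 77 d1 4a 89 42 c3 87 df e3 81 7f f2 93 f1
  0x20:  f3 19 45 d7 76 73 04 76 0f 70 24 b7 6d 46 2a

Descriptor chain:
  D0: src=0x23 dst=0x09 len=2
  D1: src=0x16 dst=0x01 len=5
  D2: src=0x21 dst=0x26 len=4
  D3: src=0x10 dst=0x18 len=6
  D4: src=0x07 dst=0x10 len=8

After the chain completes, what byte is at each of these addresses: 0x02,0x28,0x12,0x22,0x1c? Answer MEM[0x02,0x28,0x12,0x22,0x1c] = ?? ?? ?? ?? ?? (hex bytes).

MEM[0x02,0x28,0x12,0x22,0x1c] = c3 d7 d7 45 4a

  after D0: wrote 2B at 0x09 = d776
  after D1: wrote 5B at 0x01 = 42c387dfe3
  after D2: wrote 4B at 0x26 = 1945d776
  after D3: wrote 6B at 0x18 = a91477d14a89
  after D4: wrote 8B at 0x10 = d403d776a4bba2a6
query mem[0x02]=0xc3, mem[0x28]=0xd7, mem[0x12]=0xd7, mem[0x22]=0x45, mem[0x1c]=0x4a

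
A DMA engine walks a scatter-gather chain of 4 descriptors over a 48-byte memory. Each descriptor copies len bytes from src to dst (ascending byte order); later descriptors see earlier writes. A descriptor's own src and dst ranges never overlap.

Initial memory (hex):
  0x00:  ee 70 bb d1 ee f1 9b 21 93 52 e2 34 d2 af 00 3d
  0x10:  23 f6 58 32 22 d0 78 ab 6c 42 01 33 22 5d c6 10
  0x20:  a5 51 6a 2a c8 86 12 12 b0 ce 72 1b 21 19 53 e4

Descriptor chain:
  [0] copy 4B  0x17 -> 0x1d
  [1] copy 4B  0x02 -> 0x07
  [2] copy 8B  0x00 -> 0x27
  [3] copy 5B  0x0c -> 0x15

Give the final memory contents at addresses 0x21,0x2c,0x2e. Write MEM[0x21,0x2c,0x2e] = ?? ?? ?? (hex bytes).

  after D0: wrote 4B at 0x1d = ab6c4201
  after D1: wrote 4B at 0x07 = bbd1eef1
  after D2: wrote 8B at 0x27 = ee70bbd1eef19bbb
  after D3: wrote 5B at 0x15 = d2af003d23
query mem[0x21]=0x51, mem[0x2c]=0xf1, mem[0x2e]=0xbb

MEM[0x21,0x2c,0x2e] = 51 f1 bb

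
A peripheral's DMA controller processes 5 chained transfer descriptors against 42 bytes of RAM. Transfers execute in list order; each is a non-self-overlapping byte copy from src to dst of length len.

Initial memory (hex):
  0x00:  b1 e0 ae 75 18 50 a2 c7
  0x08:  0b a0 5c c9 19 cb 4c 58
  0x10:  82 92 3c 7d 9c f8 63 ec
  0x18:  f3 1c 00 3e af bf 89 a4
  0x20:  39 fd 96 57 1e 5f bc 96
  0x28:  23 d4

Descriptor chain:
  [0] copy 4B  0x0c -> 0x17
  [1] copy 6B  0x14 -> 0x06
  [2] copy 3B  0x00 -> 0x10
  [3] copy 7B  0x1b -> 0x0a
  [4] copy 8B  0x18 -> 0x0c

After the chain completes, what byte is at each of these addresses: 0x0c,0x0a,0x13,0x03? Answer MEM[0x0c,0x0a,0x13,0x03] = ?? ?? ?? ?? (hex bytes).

MEM[0x0c,0x0a,0x13,0x03] = cb 3e a4 75

#0 dst[0x17+4] := {0x19,0xcb,0x4c,0x58}
#1 dst[0x06+6] := {0x9c,0xf8,0x63,0x19,0xcb,0x4c}
#2 dst[0x10+3] := {0xb1,0xe0,0xae}
#3 dst[0x0a+7] := {0x3e,0xaf,0xbf,0x89,0xa4,0x39,0xfd}
#4 dst[0x0c+8] := {0xcb,0x4c,0x58,0x3e,0xaf,0xbf,0x89,0xa4}
query mem[0x0c]=0xcb, mem[0x0a]=0x3e, mem[0x13]=0xa4, mem[0x03]=0x75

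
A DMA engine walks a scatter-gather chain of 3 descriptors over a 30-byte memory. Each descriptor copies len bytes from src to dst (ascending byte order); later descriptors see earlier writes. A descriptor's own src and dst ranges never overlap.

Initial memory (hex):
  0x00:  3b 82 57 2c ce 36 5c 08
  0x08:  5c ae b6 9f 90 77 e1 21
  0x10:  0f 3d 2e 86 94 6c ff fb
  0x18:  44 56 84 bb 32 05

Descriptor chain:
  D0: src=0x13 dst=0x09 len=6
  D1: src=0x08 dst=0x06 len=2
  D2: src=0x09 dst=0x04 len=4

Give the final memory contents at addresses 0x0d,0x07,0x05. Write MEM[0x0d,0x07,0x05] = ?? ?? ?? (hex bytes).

MEM[0x0d,0x07,0x05] = fb ff 94

#0 dst[0x09+6] := {0x86,0x94,0x6c,0xff,0xfb,0x44}
#1 dst[0x06+2] := {0x5c,0x86}
#2 dst[0x04+4] := {0x86,0x94,0x6c,0xff}
query mem[0x0d]=0xfb, mem[0x07]=0xff, mem[0x05]=0x94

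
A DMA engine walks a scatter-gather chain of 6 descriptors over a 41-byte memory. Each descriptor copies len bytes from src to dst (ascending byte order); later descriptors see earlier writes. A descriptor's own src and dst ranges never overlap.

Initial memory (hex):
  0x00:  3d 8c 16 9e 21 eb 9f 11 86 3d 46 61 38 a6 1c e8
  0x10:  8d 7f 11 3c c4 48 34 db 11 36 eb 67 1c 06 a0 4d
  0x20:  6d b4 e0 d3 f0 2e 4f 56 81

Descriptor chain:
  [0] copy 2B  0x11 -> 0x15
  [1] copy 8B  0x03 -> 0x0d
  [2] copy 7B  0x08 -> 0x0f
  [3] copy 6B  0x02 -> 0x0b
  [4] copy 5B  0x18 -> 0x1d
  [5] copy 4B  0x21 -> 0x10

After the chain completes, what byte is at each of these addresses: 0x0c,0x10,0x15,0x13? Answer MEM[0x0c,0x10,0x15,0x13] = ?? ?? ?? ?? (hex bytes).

#0 dst[0x15+2] := {0x7f,0x11}
#1 dst[0x0d+8] := {0x9e,0x21,0xeb,0x9f,0x11,0x86,0x3d,0x46}
#2 dst[0x0f+7] := {0x86,0x3d,0x46,0x61,0x38,0x9e,0x21}
#3 dst[0x0b+6] := {0x16,0x9e,0x21,0xeb,0x9f,0x11}
#4 dst[0x1d+5] := {0x11,0x36,0xeb,0x67,0x1c}
#5 dst[0x10+4] := {0x1c,0xe0,0xd3,0xf0}
query mem[0x0c]=0x9e, mem[0x10]=0x1c, mem[0x15]=0x21, mem[0x13]=0xf0

MEM[0x0c,0x10,0x15,0x13] = 9e 1c 21 f0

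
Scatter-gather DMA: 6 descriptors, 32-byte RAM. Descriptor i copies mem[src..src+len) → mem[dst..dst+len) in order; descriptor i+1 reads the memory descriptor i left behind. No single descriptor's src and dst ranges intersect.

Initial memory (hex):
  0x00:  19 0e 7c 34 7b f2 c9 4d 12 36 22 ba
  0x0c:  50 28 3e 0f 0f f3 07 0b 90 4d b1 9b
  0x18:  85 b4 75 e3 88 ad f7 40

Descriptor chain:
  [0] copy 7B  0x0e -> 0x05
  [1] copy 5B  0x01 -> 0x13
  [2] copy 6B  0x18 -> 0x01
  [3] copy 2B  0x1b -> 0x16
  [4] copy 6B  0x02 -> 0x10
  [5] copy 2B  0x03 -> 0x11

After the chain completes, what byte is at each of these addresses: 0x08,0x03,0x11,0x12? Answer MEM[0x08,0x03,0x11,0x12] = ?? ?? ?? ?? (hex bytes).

#0 dst[0x05+7] := {0x3e,0x0f,0x0f,0xf3,0x07,0x0b,0x90}
#1 dst[0x13+5] := {0x0e,0x7c,0x34,0x7b,0x3e}
#2 dst[0x01+6] := {0x85,0xb4,0x75,0xe3,0x88,0xad}
#3 dst[0x16+2] := {0xe3,0x88}
#4 dst[0x10+6] := {0xb4,0x75,0xe3,0x88,0xad,0x0f}
#5 dst[0x11+2] := {0x75,0xe3}
query mem[0x08]=0xf3, mem[0x03]=0x75, mem[0x11]=0x75, mem[0x12]=0xe3

MEM[0x08,0x03,0x11,0x12] = f3 75 75 e3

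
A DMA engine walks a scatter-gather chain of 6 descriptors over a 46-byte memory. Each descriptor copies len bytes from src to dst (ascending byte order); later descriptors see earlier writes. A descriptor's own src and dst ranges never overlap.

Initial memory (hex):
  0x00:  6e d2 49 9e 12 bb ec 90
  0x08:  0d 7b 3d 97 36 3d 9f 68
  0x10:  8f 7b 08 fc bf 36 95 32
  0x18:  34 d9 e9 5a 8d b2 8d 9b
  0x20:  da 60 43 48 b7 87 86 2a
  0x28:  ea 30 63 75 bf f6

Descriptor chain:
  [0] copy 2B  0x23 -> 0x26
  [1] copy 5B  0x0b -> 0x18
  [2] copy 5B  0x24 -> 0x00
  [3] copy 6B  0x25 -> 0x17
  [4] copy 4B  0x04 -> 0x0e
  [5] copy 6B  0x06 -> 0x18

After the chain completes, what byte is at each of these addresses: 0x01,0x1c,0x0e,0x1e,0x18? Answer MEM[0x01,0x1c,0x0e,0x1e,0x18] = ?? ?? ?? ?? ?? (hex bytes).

MEM[0x01,0x1c,0x0e,0x1e,0x18] = 87 3d ea 8d ec

  after D0: wrote 2B at 0x26 = 48b7
  after D1: wrote 5B at 0x18 = 97363d9f68
  after D2: wrote 5B at 0x00 = b78748b7ea
  after D3: wrote 6B at 0x17 = 8748b7ea3063
  after D4: wrote 4B at 0x0e = eabbec90
  after D5: wrote 6B at 0x18 = ec900d7b3d97
query mem[0x01]=0x87, mem[0x1c]=0x3d, mem[0x0e]=0xea, mem[0x1e]=0x8d, mem[0x18]=0xec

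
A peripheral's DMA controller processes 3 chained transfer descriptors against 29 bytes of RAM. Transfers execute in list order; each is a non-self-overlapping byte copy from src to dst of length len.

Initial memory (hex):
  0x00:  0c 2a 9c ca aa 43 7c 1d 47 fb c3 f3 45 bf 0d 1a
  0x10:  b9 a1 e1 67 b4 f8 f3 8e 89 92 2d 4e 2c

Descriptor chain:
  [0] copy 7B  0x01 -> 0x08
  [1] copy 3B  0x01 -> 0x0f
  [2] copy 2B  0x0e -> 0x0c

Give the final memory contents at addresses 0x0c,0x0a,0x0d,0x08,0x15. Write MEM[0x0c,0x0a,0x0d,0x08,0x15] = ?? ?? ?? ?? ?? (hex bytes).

  after D0: wrote 7B at 0x08 = 2a9ccaaa437c1d
  after D1: wrote 3B at 0x0f = 2a9cca
  after D2: wrote 2B at 0x0c = 1d2a
query mem[0x0c]=0x1d, mem[0x0a]=0xca, mem[0x0d]=0x2a, mem[0x08]=0x2a, mem[0x15]=0xf8

MEM[0x0c,0x0a,0x0d,0x08,0x15] = 1d ca 2a 2a f8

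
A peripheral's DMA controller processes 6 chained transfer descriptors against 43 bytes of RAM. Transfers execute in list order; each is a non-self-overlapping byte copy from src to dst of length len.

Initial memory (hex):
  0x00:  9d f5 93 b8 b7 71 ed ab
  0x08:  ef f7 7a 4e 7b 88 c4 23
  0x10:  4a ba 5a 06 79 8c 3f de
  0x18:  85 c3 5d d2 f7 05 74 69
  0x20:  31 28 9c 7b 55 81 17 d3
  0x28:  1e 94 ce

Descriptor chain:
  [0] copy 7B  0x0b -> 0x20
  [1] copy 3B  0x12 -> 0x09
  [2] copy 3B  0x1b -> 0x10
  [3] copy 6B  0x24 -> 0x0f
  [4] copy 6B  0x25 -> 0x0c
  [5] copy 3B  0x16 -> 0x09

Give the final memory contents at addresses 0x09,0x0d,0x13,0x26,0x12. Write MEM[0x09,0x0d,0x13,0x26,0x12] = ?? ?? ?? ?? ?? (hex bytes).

[0] 0x0b->0x20 len=7 : 4e 7b 88 c4 23 4a ba
[1] 0x12->0x09 len=3 : 5a 06 79
[2] 0x1b->0x10 len=3 : d2 f7 05
[3] 0x24->0x0f len=6 : 23 4a ba d3 1e 94
[4] 0x25->0x0c len=6 : 4a ba d3 1e 94 ce
[5] 0x16->0x09 len=3 : 3f de 85
query mem[0x09]=0x3f, mem[0x0d]=0xba, mem[0x13]=0x1e, mem[0x26]=0xba, mem[0x12]=0xd3

MEM[0x09,0x0d,0x13,0x26,0x12] = 3f ba 1e ba d3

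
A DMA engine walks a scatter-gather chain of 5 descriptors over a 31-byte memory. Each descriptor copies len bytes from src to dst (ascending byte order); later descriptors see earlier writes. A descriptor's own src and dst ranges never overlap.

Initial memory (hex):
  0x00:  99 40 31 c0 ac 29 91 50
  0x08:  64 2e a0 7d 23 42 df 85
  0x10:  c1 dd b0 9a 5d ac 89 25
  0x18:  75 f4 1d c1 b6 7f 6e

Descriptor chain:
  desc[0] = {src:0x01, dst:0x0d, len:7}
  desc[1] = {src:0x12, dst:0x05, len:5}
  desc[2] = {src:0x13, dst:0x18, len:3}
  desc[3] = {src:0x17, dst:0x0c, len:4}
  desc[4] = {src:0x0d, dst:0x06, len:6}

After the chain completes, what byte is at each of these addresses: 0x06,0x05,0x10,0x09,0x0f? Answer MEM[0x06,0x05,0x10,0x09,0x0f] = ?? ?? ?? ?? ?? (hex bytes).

MEM[0x06,0x05,0x10,0x09,0x0f] = 50 91 ac ac ac

  after D0: wrote 7B at 0x0d = 4031c0ac299150
  after D1: wrote 5B at 0x05 = 91505dac89
  after D2: wrote 3B at 0x18 = 505dac
  after D3: wrote 4B at 0x0c = 25505dac
  after D4: wrote 6B at 0x06 = 505dacac2991
query mem[0x06]=0x50, mem[0x05]=0x91, mem[0x10]=0xac, mem[0x09]=0xac, mem[0x0f]=0xac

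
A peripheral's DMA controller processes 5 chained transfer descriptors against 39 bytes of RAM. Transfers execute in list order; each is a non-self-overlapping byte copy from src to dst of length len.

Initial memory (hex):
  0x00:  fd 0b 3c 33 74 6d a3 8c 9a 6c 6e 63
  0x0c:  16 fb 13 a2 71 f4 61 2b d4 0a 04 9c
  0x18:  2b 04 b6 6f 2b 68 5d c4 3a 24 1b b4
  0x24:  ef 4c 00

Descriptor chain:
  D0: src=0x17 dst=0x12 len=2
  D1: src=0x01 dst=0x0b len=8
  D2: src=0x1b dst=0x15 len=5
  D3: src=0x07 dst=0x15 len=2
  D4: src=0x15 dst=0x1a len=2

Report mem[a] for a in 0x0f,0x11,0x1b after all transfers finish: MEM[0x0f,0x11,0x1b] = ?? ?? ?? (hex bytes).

#0 dst[0x12+2] := {0x9c,0x2b}
#1 dst[0x0b+8] := {0x0b,0x3c,0x33,0x74,0x6d,0xa3,0x8c,0x9a}
#2 dst[0x15+5] := {0x6f,0x2b,0x68,0x5d,0xc4}
#3 dst[0x15+2] := {0x8c,0x9a}
#4 dst[0x1a+2] := {0x8c,0x9a}
query mem[0x0f]=0x6d, mem[0x11]=0x8c, mem[0x1b]=0x9a

MEM[0x0f,0x11,0x1b] = 6d 8c 9a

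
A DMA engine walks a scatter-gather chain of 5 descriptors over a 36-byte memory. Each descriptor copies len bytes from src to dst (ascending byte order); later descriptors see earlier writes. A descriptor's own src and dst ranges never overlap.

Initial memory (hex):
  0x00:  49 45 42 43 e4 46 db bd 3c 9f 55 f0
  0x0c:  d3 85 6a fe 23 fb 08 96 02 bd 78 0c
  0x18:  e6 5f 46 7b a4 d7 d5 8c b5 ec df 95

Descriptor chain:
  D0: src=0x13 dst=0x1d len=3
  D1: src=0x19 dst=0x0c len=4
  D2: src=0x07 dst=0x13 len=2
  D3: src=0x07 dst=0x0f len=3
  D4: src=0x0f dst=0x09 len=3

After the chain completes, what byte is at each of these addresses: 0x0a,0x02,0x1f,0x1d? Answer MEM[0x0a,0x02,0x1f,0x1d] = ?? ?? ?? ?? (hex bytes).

  after D0: wrote 3B at 0x1d = 9602bd
  after D1: wrote 4B at 0x0c = 5f467ba4
  after D2: wrote 2B at 0x13 = bd3c
  after D3: wrote 3B at 0x0f = bd3c9f
  after D4: wrote 3B at 0x09 = bd3c9f
query mem[0x0a]=0x3c, mem[0x02]=0x42, mem[0x1f]=0xbd, mem[0x1d]=0x96

MEM[0x0a,0x02,0x1f,0x1d] = 3c 42 bd 96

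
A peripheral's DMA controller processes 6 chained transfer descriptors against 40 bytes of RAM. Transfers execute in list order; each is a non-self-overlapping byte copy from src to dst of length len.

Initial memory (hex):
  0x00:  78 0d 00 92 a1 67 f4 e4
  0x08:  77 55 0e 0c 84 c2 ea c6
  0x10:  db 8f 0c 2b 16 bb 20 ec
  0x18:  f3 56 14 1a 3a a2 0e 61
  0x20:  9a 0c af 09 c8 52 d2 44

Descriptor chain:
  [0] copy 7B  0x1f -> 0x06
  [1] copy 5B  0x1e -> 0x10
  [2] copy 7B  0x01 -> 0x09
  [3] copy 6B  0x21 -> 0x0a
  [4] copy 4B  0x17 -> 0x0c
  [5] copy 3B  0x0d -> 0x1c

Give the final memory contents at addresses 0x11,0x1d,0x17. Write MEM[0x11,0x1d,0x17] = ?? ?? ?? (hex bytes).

MEM[0x11,0x1d,0x17] = 61 56 ec

#0 dst[0x06+7] := {0x61,0x9a,0x0c,0xaf,0x09,0xc8,0x52}
#1 dst[0x10+5] := {0x0e,0x61,0x9a,0x0c,0xaf}
#2 dst[0x09+7] := {0x0d,0x00,0x92,0xa1,0x67,0x61,0x9a}
#3 dst[0x0a+6] := {0x0c,0xaf,0x09,0xc8,0x52,0xd2}
#4 dst[0x0c+4] := {0xec,0xf3,0x56,0x14}
#5 dst[0x1c+3] := {0xf3,0x56,0x14}
query mem[0x11]=0x61, mem[0x1d]=0x56, mem[0x17]=0xec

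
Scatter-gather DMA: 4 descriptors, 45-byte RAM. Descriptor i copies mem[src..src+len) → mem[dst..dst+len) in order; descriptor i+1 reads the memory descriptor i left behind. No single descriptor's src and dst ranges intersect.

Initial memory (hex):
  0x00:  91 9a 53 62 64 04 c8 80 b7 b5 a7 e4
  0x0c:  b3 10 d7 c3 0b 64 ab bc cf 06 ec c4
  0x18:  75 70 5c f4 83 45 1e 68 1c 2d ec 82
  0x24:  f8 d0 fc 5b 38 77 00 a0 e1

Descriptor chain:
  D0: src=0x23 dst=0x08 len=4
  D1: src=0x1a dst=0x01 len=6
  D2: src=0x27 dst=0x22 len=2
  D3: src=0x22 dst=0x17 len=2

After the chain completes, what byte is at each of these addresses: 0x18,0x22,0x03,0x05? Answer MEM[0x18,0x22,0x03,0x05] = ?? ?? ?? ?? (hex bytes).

D0: mem[0x08..0x0b] <- [82 f8 d0 fc]
D1: mem[0x01..0x06] <- [5c f4 83 45 1e 68]
D2: mem[0x22..0x23] <- [5b 38]
D3: mem[0x17..0x18] <- [5b 38]
query mem[0x18]=0x38, mem[0x22]=0x5b, mem[0x03]=0x83, mem[0x05]=0x1e

MEM[0x18,0x22,0x03,0x05] = 38 5b 83 1e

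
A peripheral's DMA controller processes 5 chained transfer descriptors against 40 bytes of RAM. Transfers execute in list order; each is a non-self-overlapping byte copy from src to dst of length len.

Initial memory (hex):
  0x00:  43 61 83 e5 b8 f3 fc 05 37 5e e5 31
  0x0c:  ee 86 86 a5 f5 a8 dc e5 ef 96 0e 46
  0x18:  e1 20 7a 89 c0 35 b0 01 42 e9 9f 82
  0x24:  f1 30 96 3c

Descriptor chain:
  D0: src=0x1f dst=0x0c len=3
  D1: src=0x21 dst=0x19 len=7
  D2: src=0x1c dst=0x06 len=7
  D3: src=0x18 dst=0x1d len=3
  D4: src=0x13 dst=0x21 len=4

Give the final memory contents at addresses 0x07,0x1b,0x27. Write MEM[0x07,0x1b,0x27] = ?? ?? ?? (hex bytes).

#0 dst[0x0c+3] := {0x01,0x42,0xe9}
#1 dst[0x19+7] := {0xe9,0x9f,0x82,0xf1,0x30,0x96,0x3c}
#2 dst[0x06+7] := {0xf1,0x30,0x96,0x3c,0x42,0xe9,0x9f}
#3 dst[0x1d+3] := {0xe1,0xe9,0x9f}
#4 dst[0x21+4] := {0xe5,0xef,0x96,0x0e}
query mem[0x07]=0x30, mem[0x1b]=0x82, mem[0x27]=0x3c

MEM[0x07,0x1b,0x27] = 30 82 3c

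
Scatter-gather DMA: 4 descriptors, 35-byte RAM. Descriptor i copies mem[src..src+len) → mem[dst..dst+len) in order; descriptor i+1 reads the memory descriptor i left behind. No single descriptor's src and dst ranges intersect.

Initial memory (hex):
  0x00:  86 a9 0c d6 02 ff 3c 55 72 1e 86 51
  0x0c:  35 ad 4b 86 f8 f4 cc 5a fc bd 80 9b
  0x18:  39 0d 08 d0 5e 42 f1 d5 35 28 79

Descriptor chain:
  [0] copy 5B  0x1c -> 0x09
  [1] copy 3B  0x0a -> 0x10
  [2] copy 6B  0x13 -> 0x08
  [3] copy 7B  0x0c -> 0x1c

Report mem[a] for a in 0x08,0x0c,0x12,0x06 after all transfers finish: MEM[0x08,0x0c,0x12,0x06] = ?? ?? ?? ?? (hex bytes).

D0: mem[0x09..0x0d] <- [5e 42 f1 d5 35]
D1: mem[0x10..0x12] <- [42 f1 d5]
D2: mem[0x08..0x0d] <- [5a fc bd 80 9b 39]
D3: mem[0x1c..0x22] <- [9b 39 4b 86 42 f1 d5]
query mem[0x08]=0x5a, mem[0x0c]=0x9b, mem[0x12]=0xd5, mem[0x06]=0x3c

MEM[0x08,0x0c,0x12,0x06] = 5a 9b d5 3c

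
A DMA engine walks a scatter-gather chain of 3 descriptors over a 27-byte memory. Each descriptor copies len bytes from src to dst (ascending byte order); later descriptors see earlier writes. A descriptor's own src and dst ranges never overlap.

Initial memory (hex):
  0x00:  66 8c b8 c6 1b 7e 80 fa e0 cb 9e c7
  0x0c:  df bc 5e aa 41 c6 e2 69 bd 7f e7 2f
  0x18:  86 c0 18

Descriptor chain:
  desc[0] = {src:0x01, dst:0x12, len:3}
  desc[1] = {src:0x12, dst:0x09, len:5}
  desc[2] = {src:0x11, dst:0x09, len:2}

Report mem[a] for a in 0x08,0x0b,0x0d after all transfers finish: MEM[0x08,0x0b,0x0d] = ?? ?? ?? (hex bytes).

D0: mem[0x12..0x14] <- [8c b8 c6]
D1: mem[0x09..0x0d] <- [8c b8 c6 7f e7]
D2: mem[0x09..0x0a] <- [c6 8c]
query mem[0x08]=0xe0, mem[0x0b]=0xc6, mem[0x0d]=0xe7

MEM[0x08,0x0b,0x0d] = e0 c6 e7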